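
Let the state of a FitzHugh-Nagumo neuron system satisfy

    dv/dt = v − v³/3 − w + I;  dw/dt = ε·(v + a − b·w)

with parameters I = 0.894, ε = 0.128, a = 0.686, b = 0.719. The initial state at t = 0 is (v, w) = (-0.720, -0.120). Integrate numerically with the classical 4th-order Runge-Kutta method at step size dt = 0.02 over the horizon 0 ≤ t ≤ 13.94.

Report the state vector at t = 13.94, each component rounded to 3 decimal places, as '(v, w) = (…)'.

(v, w) = (-0.197, 1.744)

t=0.000: state=(-0.720, -0.120)
step 1 (dt=0.02): k1=(0.418, 0.007), k2=(0.420, 0.007), k3=(0.420, 0.007), k4=(0.422, 0.008); state += dt/6·(k1+2k2+2k3+k4)
t=0.020: state=(-0.712, -0.120)
t=0.040: state=(-0.703, -0.120)
t=0.060: state=(-0.695, -0.120)
continuing one RK4 step at a time; state shown every 25 steps (Δt=0.5):
t=0.500: state=(-0.479, -0.110)
t=1.000: state=(-0.136, -0.082)
t=1.500: state=(0.392, -0.028)
t=2.000: state=(1.119, 0.063)
t=2.500: state=(1.703, 0.193)
t=3.000: state=(1.907, 0.342)
t=3.500: state=(1.923, 0.490)
t=4.000: state=(1.887, 0.630)
t=4.500: state=(1.839, 0.761)
t=5.000: state=(1.787, 0.883)
t=5.500: state=(1.734, 0.997)
t=6.000: state=(1.680, 1.101)
t=6.500: state=(1.626, 1.198)
t=7.000: state=(1.570, 1.287)
t=7.500: state=(1.513, 1.369)
t=8.000: state=(1.454, 1.443)
t=8.500: state=(1.393, 1.510)
t=9.000: state=(1.330, 1.570)
t=9.500: state=(1.263, 1.623)
t=10.000: state=(1.191, 1.670)
t=10.500: state=(1.114, 1.710)
t=11.000: state=(1.028, 1.743)
t=11.500: state=(0.929, 1.769)
t=12.000: state=(0.812, 1.787)
t=12.500: state=(0.665, 1.796)
t=13.000: state=(0.469, 1.793)
t=13.500: state=(0.183, 1.777)
t=13.940: state=(-0.197, 1.744)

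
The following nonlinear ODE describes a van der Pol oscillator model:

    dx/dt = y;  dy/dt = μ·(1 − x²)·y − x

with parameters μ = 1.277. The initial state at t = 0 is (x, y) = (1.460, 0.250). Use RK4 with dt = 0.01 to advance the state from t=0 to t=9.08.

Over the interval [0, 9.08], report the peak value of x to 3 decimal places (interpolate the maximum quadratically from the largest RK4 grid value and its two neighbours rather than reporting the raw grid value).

t=0.000: state=(1.460, 0.250)
step 1 (dt=0.01): k1=(0.250, -1.821), k2=(0.241, -1.810), k3=(0.241, -1.810), k4=(0.232, -1.800); state += dt/6·(k1+2k2+2k3+k4)
t=0.010: state=(1.462, 0.232)
t=0.020: state=(1.465, 0.214)
t=0.030: state=(1.467, 0.196)
continuing one RK4 step at a time; state shown every 50 steps (Δt=0.5):
t=0.500: state=(1.402, -0.402)
t=1.000: state=(1.098, -0.814)
t=1.500: state=(0.553, -1.444)
t=2.000: state=(-0.460, -2.674)
t=2.500: state=(-1.721, -1.588)
t=3.000: state=(-1.976, 0.163)
t=3.500: state=(-1.790, 0.505)
t=4.000: state=(-1.494, 0.685)
t=4.500: state=(-1.086, 0.983)
t=5.000: state=(-0.444, 1.692)
t=5.500: state=(0.727, 2.944)
t=6.000: state=(1.880, 1.055)
t=6.500: state=(1.980, -0.283)
t=7.000: state=(1.764, -0.533)
t=7.500: state=(1.455, -0.711)
t=8.000: state=(1.029, -1.035)
t=8.500: state=(0.345, -1.822)
t=9.000: state=(-0.895, -2.972)
t=9.080: state=(-1.130, -2.882)
largest grid value and its neighbours: x(6.290)=2.01213, x(6.300)=2.01216, x(6.310)=2.01200
parabola through these three points peaks at t≈6.297 with x≈2.01217

max x = 2.012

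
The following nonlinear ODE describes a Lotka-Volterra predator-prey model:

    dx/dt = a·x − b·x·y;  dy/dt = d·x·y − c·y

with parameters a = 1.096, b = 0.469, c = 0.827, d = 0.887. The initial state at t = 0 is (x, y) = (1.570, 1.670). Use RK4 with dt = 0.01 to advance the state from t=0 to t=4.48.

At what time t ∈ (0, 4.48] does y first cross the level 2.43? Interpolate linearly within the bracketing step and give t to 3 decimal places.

t=0.000: state=(1.570, 1.670)
step 1 (dt=0.01): k1=(0.491, 0.945), k2=(0.488, 0.951), k3=(0.488, 0.951), k4=(0.486, 0.957); state += dt/6·(k1+2k2+2k3+k4)
t=0.010: state=(1.575, 1.680)
t=0.020: state=(1.580, 1.689)
t=0.030: state=(1.584, 1.699)
continuing one RK4 step at a time; state shown every 20 steps (Δt=0.2):
t=0.200: state=(1.655, 1.885)
t=0.400: state=(1.706, 2.154)
t=0.570: state=(1.713, 2.423)
next step: t=0.580: state=(1.712, 2.440) — y has crossed 2.43
linear interpolation between t=0.570 (2.42279) and t=0.580 (2.43961) → t≈0.574

t = 0.574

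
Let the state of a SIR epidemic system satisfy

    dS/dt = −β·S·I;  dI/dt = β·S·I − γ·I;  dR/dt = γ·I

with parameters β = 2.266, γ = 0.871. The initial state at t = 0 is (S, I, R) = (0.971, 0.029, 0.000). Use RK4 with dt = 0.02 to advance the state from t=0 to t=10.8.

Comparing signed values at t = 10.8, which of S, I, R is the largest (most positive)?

largest component: R

t=0.000: state=(0.971, 0.029, 0.000)
step 1 (dt=0.02): k1=(-0.064, 0.039, 0.025), k2=(-0.065, 0.039, 0.026), k3=(-0.065, 0.039, 0.026), k4=(-0.065, 0.039, 0.026); state += dt/6·(k1+2k2+2k3+k4)
t=0.020: state=(0.970, 0.030, 0.001)
t=0.040: state=(0.968, 0.031, 0.001)
t=0.060: state=(0.967, 0.031, 0.002)
continuing one RK4 step at a time; state shown every 25 steps (Δt=0.5):
t=0.500: state=(0.927, 0.055, 0.018)
t=1.000: state=(0.852, 0.098, 0.050)
t=1.500: state=(0.738, 0.157, 0.106)
t=2.000: state=(0.597, 0.216, 0.187)
t=2.500: state=(0.456, 0.253, 0.290)
t=3.000: state=(0.341, 0.257, 0.403)
t=3.500: state=(0.258, 0.232, 0.510)
t=4.000: state=(0.202, 0.195, 0.603)
t=4.500: state=(0.166, 0.155, 0.679)
t=5.000: state=(0.142, 0.119, 0.739)
t=5.500: state=(0.126, 0.090, 0.784)
t=6.000: state=(0.116, 0.067, 0.818)
t=6.500: state=(0.108, 0.049, 0.843)
t=7.000: state=(0.103, 0.036, 0.861)
t=7.500: state=(0.100, 0.026, 0.874)
t=8.000: state=(0.097, 0.019, 0.884)
t=8.500: state=(0.096, 0.014, 0.891)
t=9.000: state=(0.094, 0.010, 0.896)
t=9.500: state=(0.094, 0.007, 0.899)
t=10.000: state=(0.093, 0.005, 0.902)
t=10.500: state=(0.092, 0.004, 0.904)
t=10.800: state=(0.092, 0.003, 0.905)
compare at T: S=0.092, I=0.003, R=0.905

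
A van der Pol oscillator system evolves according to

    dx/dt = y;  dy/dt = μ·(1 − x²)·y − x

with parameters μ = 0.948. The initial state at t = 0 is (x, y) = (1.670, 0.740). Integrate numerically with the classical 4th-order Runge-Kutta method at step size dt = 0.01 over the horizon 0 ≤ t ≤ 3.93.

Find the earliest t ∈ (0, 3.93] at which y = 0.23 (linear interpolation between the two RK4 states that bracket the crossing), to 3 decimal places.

t = 0.196

t=0.000: state=(1.670, 0.740)
step 1 (dt=0.01): k1=(0.740, -2.925), k2=(0.725, -2.912), k3=(0.725, -2.912), k4=(0.711, -2.899); state += dt/6·(k1+2k2+2k3+k4)
t=0.010: state=(1.677, 0.711)
t=0.020: state=(1.684, 0.682)
t=0.030: state=(1.691, 0.653)
t=0.190: state=(1.761, 0.244)
next step: t=0.200: state=(1.764, 0.222) — y has crossed 0.23
linear interpolation between t=0.190 (0.24403) and t=0.200 (0.22175) → t≈0.196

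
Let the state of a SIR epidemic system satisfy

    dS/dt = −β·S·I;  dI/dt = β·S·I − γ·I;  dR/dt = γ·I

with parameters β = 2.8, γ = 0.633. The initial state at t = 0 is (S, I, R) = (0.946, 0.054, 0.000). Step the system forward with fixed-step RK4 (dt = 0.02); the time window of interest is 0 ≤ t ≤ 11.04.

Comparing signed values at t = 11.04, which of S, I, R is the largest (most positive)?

largest component: R

t=0.000: state=(0.946, 0.054, 0.000)
step 1 (dt=0.02): k1=(-0.143, 0.109, 0.034), k2=(-0.146, 0.111, 0.035), k3=(-0.146, 0.111, 0.035), k4=(-0.148, 0.113, 0.036); state += dt/6·(k1+2k2+2k3+k4)
t=0.020: state=(0.943, 0.056, 0.001)
t=0.040: state=(0.940, 0.059, 0.001)
t=0.060: state=(0.937, 0.061, 0.002)
continuing one RK4 step at a time; state shown every 25 steps (Δt=0.5):
t=0.500: state=(0.833, 0.138, 0.029)
t=1.000: state=(0.624, 0.282, 0.094)
t=1.500: state=(0.380, 0.414, 0.206)
t=2.000: state=(0.205, 0.449, 0.345)
t=2.500: state=(0.112, 0.406, 0.482)
t=3.000: state=(0.067, 0.334, 0.599)
t=3.500: state=(0.044, 0.262, 0.694)
t=4.000: state=(0.032, 0.202, 0.767)
t=4.500: state=(0.025, 0.153, 0.822)
t=5.000: state=(0.021, 0.115, 0.864)
t=5.500: state=(0.018, 0.086, 0.896)
t=6.000: state=(0.016, 0.064, 0.920)
t=6.500: state=(0.015, 0.048, 0.937)
t=7.000: state=(0.014, 0.036, 0.950)
t=7.500: state=(0.014, 0.026, 0.960)
t=8.000: state=(0.013, 0.020, 0.967)
t=8.500: state=(0.013, 0.015, 0.973)
t=9.000: state=(0.013, 0.011, 0.977)
t=9.500: state=(0.012, 0.008, 0.980)
t=10.000: state=(0.012, 0.006, 0.982)
t=10.500: state=(0.012, 0.004, 0.983)
t=11.000: state=(0.012, 0.003, 0.985)
t=11.040: state=(0.012, 0.003, 0.985)
compare at T: S=0.012, I=0.003, R=0.985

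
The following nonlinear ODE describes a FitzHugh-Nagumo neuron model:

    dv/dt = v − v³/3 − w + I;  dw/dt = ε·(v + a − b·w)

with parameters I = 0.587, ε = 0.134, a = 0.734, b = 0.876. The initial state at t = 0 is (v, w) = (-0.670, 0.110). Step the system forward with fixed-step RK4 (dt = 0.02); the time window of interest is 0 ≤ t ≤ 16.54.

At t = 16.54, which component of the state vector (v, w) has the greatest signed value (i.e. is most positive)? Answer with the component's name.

t=0.000: state=(-0.670, 0.110)
step 1 (dt=0.02): k1=(-0.093, -0.004), k2=(-0.093, -0.004), k3=(-0.093, -0.004), k4=(-0.094, -0.005); state += dt/6·(k1+2k2+2k3+k4)
t=0.020: state=(-0.672, 0.110)
t=0.040: state=(-0.674, 0.110)
t=0.060: state=(-0.676, 0.110)
continuing one RK4 step at a time; state shown every 50 steps (Δt=1):
t=1.000: state=(-0.785, 0.099)
t=2.000: state=(-0.931, 0.072)
t=3.000: state=(-1.062, 0.030)
t=4.000: state=(-1.135, -0.020)
t=5.000: state=(-1.148, -0.070)
t=6.000: state=(-1.116, -0.113)
t=7.000: state=(-1.058, -0.145)
t=8.000: state=(-0.980, -0.165)
t=9.000: state=(-0.886, -0.172)
t=10.000: state=(-0.767, -0.165)
t=11.000: state=(-0.605, -0.141)
t=12.000: state=(-0.345, -0.094)
t=13.000: state=(0.183, -0.005)
t=14.000: state=(1.201, 0.174)
t=15.000: state=(1.745, 0.445)
t=16.000: state=(1.719, 0.709)
t=16.540: state=(1.661, 0.836)
compare at T: v=1.661, w=0.836

largest component: v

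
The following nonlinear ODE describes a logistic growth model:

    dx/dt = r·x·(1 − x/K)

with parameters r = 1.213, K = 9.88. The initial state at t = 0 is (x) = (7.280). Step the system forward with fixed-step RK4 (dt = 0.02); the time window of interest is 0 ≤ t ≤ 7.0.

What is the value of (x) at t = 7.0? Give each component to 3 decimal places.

(x) = (9.879)

t=0.000: state=(7.280)
step 1 (dt=0.02): k1=(2.324), k2=(2.310), k3=(2.311), k4=(2.297); state += dt/6·(k1+2k2+2k3+k4)
t=0.020: state=(7.326)
t=0.040: state=(7.372)
t=0.060: state=(7.417)
continuing one RK4 step at a time; state shown every 25 steps (Δt=0.5):
t=0.500: state=(8.270)
t=1.000: state=(8.932)
t=1.500: state=(9.339)
t=2.000: state=(9.578)
t=2.500: state=(9.713)
t=3.000: state=(9.788)
t=3.500: state=(9.830)
t=4.000: state=(9.853)
t=4.500: state=(9.865)
t=5.000: state=(9.872)
t=5.500: state=(9.876)
t=6.000: state=(9.878)
t=6.500: state=(9.879)
t=7.000: state=(9.879)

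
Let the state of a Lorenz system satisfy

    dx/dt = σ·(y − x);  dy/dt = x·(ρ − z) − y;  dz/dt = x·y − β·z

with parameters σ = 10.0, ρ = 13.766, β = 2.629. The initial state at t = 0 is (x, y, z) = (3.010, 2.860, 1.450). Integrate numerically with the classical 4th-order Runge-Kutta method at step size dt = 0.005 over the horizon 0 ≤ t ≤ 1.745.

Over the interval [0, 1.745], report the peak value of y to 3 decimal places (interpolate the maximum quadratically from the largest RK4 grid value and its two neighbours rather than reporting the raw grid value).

t=0.000: state=(3.010, 2.860, 1.450)
step 1 (dt=0.005): k1=(-1.500, 34.211, 4.797), k2=(-0.607, 34.043, 5.011), k3=(-0.634, 34.070, 5.015), k4=(0.235, 33.926, 5.234); state += dt/6·(k1+2k2+2k3+k4)
t=0.005: state=(3.007, 3.030, 1.475)
t=0.010: state=(3.012, 3.199, 1.502)
t=0.015: state=(3.025, 3.368, 1.532)
continuing one RK4 step at a time; state shown every 20 steps (Δt=0.1):
t=0.100: state=(4.194, 6.440, 2.557)
t=0.200: state=(7.229, 10.866, 6.409)
t=0.300: state=(10.488, 12.520, 14.759)
t=0.400: state=(9.867, 6.614, 20.610)
t=0.500: state=(5.618, 1.364, 18.360)
t=0.600: state=(2.382, 0.225, 14.326)
t=0.700: state=(1.044, 0.346, 11.048)
t=0.800: state=(0.702, 0.623, 8.528)
t=0.900: state=(0.780, 0.992, 6.608)
t=1.000: state=(1.121, 1.603, 5.187)
t=1.100: state=(1.793, 2.692, 4.261)
t=1.200: state=(3.013, 4.610, 4.045)
t=1.300: state=(5.088, 7.662, 5.314)
t=1.400: state=(7.980, 10.916, 9.620)
t=1.500: state=(9.951, 10.363, 16.421)
t=1.600: state=(8.389, 5.242, 19.164)
t=1.700: state=(4.992, 1.912, 16.681)
t=1.745: state=(3.765, 1.414, 15.120)
largest grid value and its neighbours: y(0.270)=12.78236, y(0.275)=12.79592, y(0.280)=12.78741
parabola through these three points peaks at t≈0.276 with y≈12.79606

max y = 12.796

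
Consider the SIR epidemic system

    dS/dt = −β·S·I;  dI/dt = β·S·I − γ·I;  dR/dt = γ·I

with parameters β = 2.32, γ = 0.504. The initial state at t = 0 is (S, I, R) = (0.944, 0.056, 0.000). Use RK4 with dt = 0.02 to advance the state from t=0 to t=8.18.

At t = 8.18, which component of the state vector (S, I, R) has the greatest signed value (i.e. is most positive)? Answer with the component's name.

t=0.000: state=(0.944, 0.056, 0.000)
step 1 (dt=0.02): k1=(-0.123, 0.094, 0.028), k2=(-0.125, 0.096, 0.029), k3=(-0.125, 0.096, 0.029), k4=(-0.127, 0.097, 0.029); state += dt/6·(k1+2k2+2k3+k4)
t=0.020: state=(0.942, 0.058, 0.001)
t=0.040: state=(0.939, 0.060, 0.001)
t=0.060: state=(0.936, 0.062, 0.002)
continuing one RK4 step at a time; state shown every 25 steps (Δt=0.5):
t=0.500: state=(0.854, 0.124, 0.022)
t=1.000: state=(0.695, 0.239, 0.067)
t=1.500: state=(0.488, 0.369, 0.144)
t=2.000: state=(0.301, 0.451, 0.248)
t=2.500: state=(0.176, 0.459, 0.364)
t=3.000: state=(0.106, 0.419, 0.476)
t=3.500: state=(0.067, 0.359, 0.574)
t=4.000: state=(0.046, 0.298, 0.656)
t=4.500: state=(0.034, 0.242, 0.724)
t=5.000: state=(0.026, 0.195, 0.779)
t=5.500: state=(0.021, 0.156, 0.823)
t=6.000: state=(0.018, 0.124, 0.858)
t=6.500: state=(0.016, 0.098, 0.886)
t=7.000: state=(0.014, 0.078, 0.908)
t=7.500: state=(0.013, 0.061, 0.925)
t=8.000: state=(0.013, 0.048, 0.939)
t=8.180: state=(0.012, 0.044, 0.943)
compare at T: S=0.012, I=0.044, R=0.943

largest component: R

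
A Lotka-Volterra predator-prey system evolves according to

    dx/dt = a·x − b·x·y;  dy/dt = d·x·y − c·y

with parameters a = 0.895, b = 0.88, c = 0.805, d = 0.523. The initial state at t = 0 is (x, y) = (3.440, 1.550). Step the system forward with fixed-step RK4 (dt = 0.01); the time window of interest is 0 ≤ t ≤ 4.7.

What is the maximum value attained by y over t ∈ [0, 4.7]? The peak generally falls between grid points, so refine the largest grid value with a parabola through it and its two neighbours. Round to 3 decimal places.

max y = 2.380

t=0.000: state=(3.440, 1.550)
step 1 (dt=0.01): k1=(-1.613, 1.541), k2=(-1.633, 1.542), k3=(-1.633, 1.542), k4=(-1.652, 1.543); state += dt/6·(k1+2k2+2k3+k4)
t=0.010: state=(3.424, 1.565)
t=0.020: state=(3.407, 1.581)
t=0.030: state=(3.390, 1.596)
continuing one RK4 step at a time; state shown every 20 steps (Δt=0.2):
t=0.200: state=(3.048, 1.855)
t=0.400: state=(2.568, 2.119)
t=0.600: state=(2.079, 2.299)
t=0.800: state=(1.645, 2.377)
t=1.000: state=(1.295, 2.358)
t=1.200: state=(1.031, 2.265)
t=1.400: state=(0.837, 2.125)
t=1.600: state=(0.699, 1.960)
t=1.800: state=(0.601, 1.785)
t=2.000: state=(0.533, 1.612)
t=2.200: state=(0.487, 1.447)
t=2.400: state=(0.458, 1.294)
t=2.600: state=(0.442, 1.155)
t=2.800: state=(0.436, 1.029)
t=3.000: state=(0.439, 0.917)
t=3.200: state=(0.451, 0.818)
t=3.400: state=(0.471, 0.731)
t=3.600: state=(0.499, 0.654)
t=3.800: state=(0.535, 0.588)
t=4.000: state=(0.580, 0.530)
t=4.200: state=(0.634, 0.481)
t=4.400: state=(0.700, 0.439)
t=4.600: state=(0.777, 0.404)
t=4.700: state=(0.821, 0.388)
largest grid value and its neighbours: y(0.850)=2.38026, y(0.860)=2.38027, y(0.870)=2.38005
parabola through these three points peaks at t≈0.855 with y≈2.38029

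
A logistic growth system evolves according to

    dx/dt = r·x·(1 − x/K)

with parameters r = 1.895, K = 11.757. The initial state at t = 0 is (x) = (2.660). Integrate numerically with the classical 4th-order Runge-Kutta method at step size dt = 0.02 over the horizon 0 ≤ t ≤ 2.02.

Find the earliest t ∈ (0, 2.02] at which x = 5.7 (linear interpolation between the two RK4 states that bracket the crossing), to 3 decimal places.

t = 0.617

t=0.000: state=(2.660)
step 1 (dt=0.02): k1=(3.900), k2=(3.940), k3=(3.941), k4=(3.981); state += dt/6·(k1+2k2+2k3+k4)
t=0.020: state=(2.739)
t=0.040: state=(2.819)
t=0.060: state=(2.901)
continuing one RK4 step at a time; state shown every 5 steps (Δt=0.1):
t=0.100: state=(3.070)
t=0.200: state=(3.519)
t=0.300: state=(4.003)
t=0.400: state=(4.517)
t=0.500: state=(5.055)
t=0.600: state=(5.606)
next step: t=0.620: state=(5.718) — x has crossed 5.7
linear interpolation between t=0.600 (5.60647) and t=0.620 (5.71771) → t≈0.617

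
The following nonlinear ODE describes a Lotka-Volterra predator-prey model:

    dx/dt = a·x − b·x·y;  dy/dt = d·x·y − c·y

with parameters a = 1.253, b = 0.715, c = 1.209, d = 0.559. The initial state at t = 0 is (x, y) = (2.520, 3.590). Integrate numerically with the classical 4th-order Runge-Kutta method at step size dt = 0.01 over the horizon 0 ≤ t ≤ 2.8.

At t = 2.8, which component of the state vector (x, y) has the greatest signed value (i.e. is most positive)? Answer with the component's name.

t=0.000: state=(2.520, 3.590)
step 1 (dt=0.01): k1=(-3.311, 0.717), k2=(-3.296, 0.684), k3=(-3.295, 0.684), k4=(-3.280, 0.652); state += dt/6·(k1+2k2+2k3+k4)
t=0.010: state=(2.487, 3.597)
t=0.020: state=(2.454, 3.603)
t=0.030: state=(2.422, 3.609)
continuing one RK4 step at a time; state shown every 10 steps (Δt=0.1):
t=0.100: state=(2.206, 3.630)
t=0.200: state=(1.929, 3.610)
t=0.300: state=(1.693, 3.539)
t=0.400: state=(1.496, 3.428)
t=0.500: state=(1.334, 3.287)
t=0.600: state=(1.202, 3.126)
t=0.700: state=(1.096, 2.953)
t=0.800: state=(1.012, 2.776)
t=0.900: state=(0.947, 2.598)
t=1.000: state=(0.897, 2.424)
t=1.100: state=(0.860, 2.256)
t=1.200: state=(0.834, 2.096)
t=1.300: state=(0.819, 1.945)
t=1.400: state=(0.812, 1.803)
t=1.500: state=(0.813, 1.672)
t=1.600: state=(0.821, 1.551)
t=1.700: state=(0.836, 1.439)
t=1.800: state=(0.858, 1.337)
t=1.900: state=(0.887, 1.244)
t=2.000: state=(0.923, 1.160)
t=2.100: state=(0.965, 1.083)
t=2.200: state=(1.015, 1.015)
t=2.300: state=(1.073, 0.953)
t=2.400: state=(1.138, 0.898)
t=2.500: state=(1.212, 0.850)
t=2.600: state=(1.295, 0.808)
t=2.700: state=(1.387, 0.771)
t=2.800: state=(1.489, 0.741)
compare at T: x=1.489, y=0.741

largest component: x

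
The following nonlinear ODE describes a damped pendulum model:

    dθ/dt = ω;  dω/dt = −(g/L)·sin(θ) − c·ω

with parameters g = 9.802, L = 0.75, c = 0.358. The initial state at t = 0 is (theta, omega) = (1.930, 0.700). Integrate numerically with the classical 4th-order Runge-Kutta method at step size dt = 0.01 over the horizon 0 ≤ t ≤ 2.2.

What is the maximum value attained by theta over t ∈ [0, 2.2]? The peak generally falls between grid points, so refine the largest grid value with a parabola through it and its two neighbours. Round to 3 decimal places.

t=0.000: state=(1.930, 0.700)
step 1 (dt=0.01): k1=(0.700, -12.486), k2=(0.638, -12.447), k3=(0.638, -12.449), k4=(0.576, -12.412); state += dt/6·(k1+2k2+2k3+k4)
t=0.010: state=(1.936, 0.576)
t=0.020: state=(1.942, 0.452)
t=0.030: state=(1.945, 0.329)
continuing one RK4 step at a time; state shown every 10 steps (Δt=0.1):
t=0.100: state=(1.939, -0.520)
t=0.200: state=(1.827, -1.719)
t=0.300: state=(1.595, -2.925)
t=0.400: state=(1.243, -4.086)
t=0.500: state=(0.784, -5.027)
t=0.600: state=(0.254, -5.482)
t=0.700: state=(-0.289, -5.263)
t=0.800: state=(-0.778, -4.422)
t=0.900: state=(-1.161, -3.206)
t=1.000: state=(-1.415, -1.860)
t=1.100: state=(-1.533, -0.516)
t=1.200: state=(-1.519, 0.785)
t=1.300: state=(-1.378, 2.032)
t=1.400: state=(-1.116, 3.178)
t=1.500: state=(-0.750, 4.097)
t=1.600: state=(-0.311, 4.600)
t=1.700: state=(0.151, 4.537)
t=1.800: state=(0.578, 3.916)
t=1.900: state=(0.921, 2.899)
t=2.000: state=(1.151, 1.688)
t=2.100: state=(1.257, 0.426)
t=2.200: state=(1.237, -0.811)
largest grid value and its neighbours: theta(0.050)=1.94954, theta(0.060)=1.94977, theta(0.070)=1.94879
parabola through these three points peaks at t≈0.057 with theta≈1.94983

max theta = 1.950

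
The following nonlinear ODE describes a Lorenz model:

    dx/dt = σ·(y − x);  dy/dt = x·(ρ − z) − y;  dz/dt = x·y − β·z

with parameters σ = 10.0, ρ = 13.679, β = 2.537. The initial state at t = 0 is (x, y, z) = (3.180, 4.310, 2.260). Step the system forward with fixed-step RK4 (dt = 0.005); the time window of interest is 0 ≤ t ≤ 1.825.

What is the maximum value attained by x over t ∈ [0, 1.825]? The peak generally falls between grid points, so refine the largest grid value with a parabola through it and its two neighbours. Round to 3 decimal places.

t=0.000: state=(3.180, 4.310, 2.260)
step 1 (dt=0.005): k1=(11.300, 32.002, 7.972), k2=(11.818, 32.181, 8.300), k3=(11.809, 32.193, 8.305), k4=(12.319, 32.381, 8.643); state += dt/6·(k1+2k2+2k3+k4)
t=0.005: state=(3.239, 4.471, 2.302)
t=0.010: state=(3.303, 4.634, 2.346)
t=0.015: state=(3.372, 4.799, 2.395)
continuing one RK4 step at a time; state shown every 20 steps (Δt=0.1):
t=0.100: state=(5.202, 8.018, 4.035)
t=0.200: state=(8.486, 11.861, 9.384)
t=0.300: state=(10.584, 10.627, 17.619)
t=0.400: state=(8.243, 4.178, 20.043)
t=0.500: state=(4.215, 0.829, 16.760)
t=0.600: state=(1.833, 0.363, 13.129)
t=0.700: state=(0.969, 0.567, 10.238)
t=0.800: state=(0.828, 0.889, 7.998)
t=0.900: state=(1.034, 1.377, 6.297)
t=1.000: state=(1.535, 2.215, 5.088)
t=1.100: state=(2.463, 3.683, 4.466)
t=1.200: state=(4.073, 6.116, 4.882)
t=1.300: state=(6.545, 9.350, 7.489)
t=1.400: state=(9.117, 10.967, 13.238)
t=1.500: state=(9.295, 7.635, 18.345)
t=1.600: state=(6.490, 3.181, 17.940)
t=1.700: state=(3.655, 1.512, 14.866)
t=1.800: state=(2.230, 1.435, 11.882)
t=1.825: state=(2.063, 1.512, 11.229)
largest grid value and its neighbours: x(0.295)=10.57492, x(0.300)=10.58365, x(0.305)=10.57918
parabola through these three points peaks at t≈0.301 with x≈10.58382

max x = 10.584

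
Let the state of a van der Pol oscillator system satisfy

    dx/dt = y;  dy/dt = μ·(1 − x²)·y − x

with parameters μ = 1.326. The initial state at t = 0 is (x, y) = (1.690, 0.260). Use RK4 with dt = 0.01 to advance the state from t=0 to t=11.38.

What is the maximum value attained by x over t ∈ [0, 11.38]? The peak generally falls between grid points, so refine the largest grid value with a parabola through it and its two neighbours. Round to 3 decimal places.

max x = 2.013

t=0.000: state=(1.690, 0.260)
step 1 (dt=0.01): k1=(0.260, -2.330), k2=(0.248, -2.304), k3=(0.248, -2.304), k4=(0.237, -2.278); state += dt/6·(k1+2k2+2k3+k4)
t=0.010: state=(1.692, 0.237)
t=0.020: state=(1.695, 0.214)
t=0.030: state=(1.697, 0.192)
continuing one RK4 step at a time; state shown every 50 steps (Δt=0.5):
t=0.500: state=(1.618, -0.415)
t=1.000: state=(1.334, -0.712)
t=1.500: state=(0.886, -1.128)
t=2.000: state=(0.111, -2.119)
t=2.500: state=(-1.246, -2.796)
t=3.000: state=(-1.991, -0.283)
t=3.500: state=(-1.910, 0.403)
t=4.000: state=(-1.662, 0.577)
t=4.500: state=(-1.328, 0.778)
t=5.000: state=(-0.849, 1.201)
t=5.500: state=(-0.019, 2.270)
t=6.000: state=(1.374, 2.644)
t=6.500: state=(2.008, 0.150)
t=7.000: state=(1.897, -0.424)
t=7.500: state=(1.642, -0.589)
t=8.000: state=(1.301, -0.797)
t=8.500: state=(0.807, -1.247)
t=9.000: state=(-0.060, -2.375)
t=9.500: state=(-1.461, -2.478)
t=10.000: state=(-2.012, -0.067)
t=10.500: state=(-1.883, 0.438)
t=11.000: state=(-1.622, 0.600)
t=11.380: state=(-1.368, 0.751)
largest grid value and its neighbours: x(6.560)=2.01300, x(6.570)=2.01300, x(6.580)=2.01281
parabola through these three points peaks at t≈6.565 with x≈2.01303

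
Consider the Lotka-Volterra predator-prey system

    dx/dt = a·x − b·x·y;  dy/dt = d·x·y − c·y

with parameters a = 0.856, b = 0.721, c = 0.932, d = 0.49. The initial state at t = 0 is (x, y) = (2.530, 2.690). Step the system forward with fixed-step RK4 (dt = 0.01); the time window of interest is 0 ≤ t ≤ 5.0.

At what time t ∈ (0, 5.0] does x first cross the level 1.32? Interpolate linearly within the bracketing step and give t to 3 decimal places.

t = 0.577

t=0.000: state=(2.530, 2.690)
step 1 (dt=0.01): k1=(-2.741, 0.828), k2=(-2.734, 0.811), k3=(-2.734, 0.811), k4=(-2.726, 0.794); state += dt/6·(k1+2k2+2k3+k4)
t=0.010: state=(2.503, 2.698)
t=0.020: state=(2.475, 2.706)
t=0.030: state=(2.448, 2.713)
continuing one RK4 step at a time; state shown every 20 steps (Δt=0.2):
t=0.200: state=(2.019, 2.788)
t=0.400: state=(1.604, 2.761)
t=0.570: state=(1.330, 2.662)
next step: t=0.580: state=(1.316, 2.654) — x has crossed 1.32
linear interpolation between t=0.570 (1.32993) and t=0.580 (1.31590) → t≈0.577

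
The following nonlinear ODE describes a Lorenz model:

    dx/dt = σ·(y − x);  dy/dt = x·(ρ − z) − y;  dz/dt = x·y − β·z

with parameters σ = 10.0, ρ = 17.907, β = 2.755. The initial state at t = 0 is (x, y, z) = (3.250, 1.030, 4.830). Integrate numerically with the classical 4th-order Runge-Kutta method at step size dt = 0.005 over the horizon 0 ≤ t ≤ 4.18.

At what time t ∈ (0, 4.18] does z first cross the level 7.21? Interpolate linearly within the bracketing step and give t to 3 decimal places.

t=0.000: state=(3.250, 1.030, 4.830)
step 1 (dt=0.005): k1=(-22.200, 41.470, -9.959), k2=(-20.608, 40.720, -9.617), k3=(-20.667, 40.772, -9.620), k4=(-19.128, 40.066, -9.292); state += dt/6·(k1+2k2+2k3+k4)
t=0.005: state=(3.147, 1.234, 4.782)
t=0.010: state=(3.058, 1.431, 4.737)
t=0.015: state=(2.984, 1.623, 4.695)
continuing one RK4 step at a time; state shown every 40 steps (Δt=0.2):
t=0.200: state=(5.783, 9.488, 6.117)
t=0.220: state=(6.566, 10.687, 7.002)
next step: t=0.225: state=(6.774, 10.992, 7.265) — z has crossed 7.21
linear interpolation between t=0.220 (7.00206) and t=0.225 (7.26533) → t≈0.224

t = 0.224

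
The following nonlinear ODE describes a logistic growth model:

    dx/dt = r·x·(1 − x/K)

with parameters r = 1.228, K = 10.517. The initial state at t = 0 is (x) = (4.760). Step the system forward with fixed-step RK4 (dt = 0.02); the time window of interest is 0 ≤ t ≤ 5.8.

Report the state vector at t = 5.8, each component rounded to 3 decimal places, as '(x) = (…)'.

t=0.000: state=(4.760)
step 1 (dt=0.02): k1=(3.200), k2=(3.203), k3=(3.203), k4=(3.207); state += dt/6·(k1+2k2+2k3+k4)
t=0.020: state=(4.824)
t=0.040: state=(4.888)
t=0.060: state=(4.953)
continuing one RK4 step at a time; state shown every 10 steps (Δt=0.2):
t=0.200: state=(5.404)
t=0.400: state=(6.044)
t=0.600: state=(6.661)
t=0.800: state=(7.239)
t=1.000: state=(7.766)
t=1.200: state=(8.235)
t=1.400: state=(8.644)
t=1.600: state=(8.992)
t=1.800: state=(9.286)
t=2.000: state=(9.528)
t=2.200: state=(9.728)
t=2.400: state=(9.889)
t=2.600: state=(10.019)
t=2.800: state=(10.124)
t=3.000: state=(10.207)
t=3.200: state=(10.273)
t=3.400: state=(10.325)
t=3.600: state=(10.366)
t=3.800: state=(10.399)
t=4.000: state=(10.424)
t=4.200: state=(10.444)
t=4.400: state=(10.460)
t=4.600: state=(10.472)
t=4.800: state=(10.482)
t=5.000: state=(10.490)
t=5.200: state=(10.496)
t=5.400: state=(10.500)
t=5.600: state=(10.504)
t=5.800: state=(10.507)

(x) = (10.507)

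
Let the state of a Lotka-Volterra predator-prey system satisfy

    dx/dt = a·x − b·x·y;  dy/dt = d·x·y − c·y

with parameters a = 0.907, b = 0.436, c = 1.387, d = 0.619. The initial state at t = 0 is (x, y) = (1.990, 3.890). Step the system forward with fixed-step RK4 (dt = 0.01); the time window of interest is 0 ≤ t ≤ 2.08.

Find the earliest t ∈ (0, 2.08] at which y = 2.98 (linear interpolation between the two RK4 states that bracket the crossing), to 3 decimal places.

t = 0.667

t=0.000: state=(1.990, 3.890)
step 1 (dt=0.01): k1=(-1.570, -0.604), k2=(-1.561, -0.622), k3=(-1.561, -0.622), k4=(-1.553, -0.640); state += dt/6·(k1+2k2+2k3+k4)
t=0.010: state=(1.974, 3.884)
t=0.020: state=(1.959, 3.877)
t=0.030: state=(1.944, 3.870)
continuing one RK4 step at a time; state shown every 10 steps (Δt=0.1):
t=0.100: state=(1.842, 3.812)
t=0.200: state=(1.712, 3.704)
t=0.300: state=(1.599, 3.572)
t=0.400: state=(1.503, 3.422)
t=0.500: state=(1.423, 3.261)
t=0.600: state=(1.356, 3.094)
t=0.660: state=(1.323, 2.992)
next step: t=0.670: state=(1.317, 2.975) — y has crossed 2.98
linear interpolation between t=0.660 (2.99189) and t=0.670 (2.97489) → t≈0.667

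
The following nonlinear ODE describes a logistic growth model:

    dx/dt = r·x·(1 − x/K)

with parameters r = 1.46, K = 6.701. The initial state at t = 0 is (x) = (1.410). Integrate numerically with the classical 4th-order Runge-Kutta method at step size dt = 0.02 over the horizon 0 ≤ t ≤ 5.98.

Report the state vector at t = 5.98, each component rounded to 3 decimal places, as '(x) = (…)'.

t=0.000: state=(1.410)
step 1 (dt=0.02): k1=(1.625), k2=(1.639), k3=(1.639), k4=(1.653); state += dt/6·(k1+2k2+2k3+k4)
t=0.020: state=(1.443)
t=0.040: state=(1.476)
t=0.060: state=(1.510)
continuing one RK4 step at a time; state shown every 10 steps (Δt=0.2):
t=0.200: state=(1.762)
t=0.400: state=(2.167)
t=0.600: state=(2.615)
t=0.800: state=(3.092)
t=1.000: state=(3.581)
t=1.200: state=(4.059)
t=1.400: state=(4.509)
t=1.600: state=(4.917)
t=1.800: state=(5.272)
t=2.000: state=(5.573)
t=2.200: state=(5.821)
t=2.400: state=(6.021)
t=2.600: state=(6.180)
t=2.800: state=(6.304)
t=3.000: state=(6.400)
t=3.200: state=(6.474)
t=3.400: state=(6.530)
t=3.600: state=(6.572)
t=3.800: state=(6.604)
t=4.000: state=(6.629)
t=4.200: state=(6.647)
t=4.400: state=(6.660)
t=4.600: state=(6.671)
t=4.800: state=(6.678)
t=5.000: state=(6.684)
t=5.200: state=(6.688)
t=5.400: state=(6.692)
t=5.600: state=(6.694)
t=5.800: state=(6.696)
t=5.980: state=(6.697)

(x) = (6.697)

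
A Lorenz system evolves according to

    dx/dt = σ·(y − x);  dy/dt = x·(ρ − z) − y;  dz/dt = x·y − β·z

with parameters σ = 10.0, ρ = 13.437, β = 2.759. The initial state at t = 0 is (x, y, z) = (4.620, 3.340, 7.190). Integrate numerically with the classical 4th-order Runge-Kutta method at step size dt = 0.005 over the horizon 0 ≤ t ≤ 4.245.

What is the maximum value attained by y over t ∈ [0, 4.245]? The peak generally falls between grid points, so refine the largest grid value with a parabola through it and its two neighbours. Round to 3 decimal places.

t=0.000: state=(4.620, 3.340, 7.190)
step 1 (dt=0.005): k1=(-12.800, 25.521, -4.406), k2=(-11.842, 25.308, -4.190), k3=(-11.871, 25.321, -4.186), k4=(-10.940, 25.119, -3.970); state += dt/6·(k1+2k2+2k3+k4)
t=0.005: state=(4.561, 3.467, 7.169)
t=0.010: state=(4.510, 3.591, 7.150)
t=0.015: state=(4.469, 3.714, 7.134)
continuing one RK4 step at a time; state shown every 40 steps (Δt=0.2):
t=0.200: state=(6.184, 7.988, 8.797)
t=0.400: state=(8.379, 7.867, 15.579)
t=0.600: state=(5.110, 3.436, 14.469)
t=0.800: state=(3.560, 3.612, 10.330)
t=1.000: state=(4.855, 6.010, 8.993)
t=1.200: state=(7.336, 8.195, 12.444)
t=1.400: state=(6.727, 5.461, 15.109)
t=1.600: state=(4.534, 3.963, 12.341)
t=1.800: state=(4.616, 5.186, 10.135)
t=2.000: state=(6.316, 7.223, 11.238)
t=2.200: state=(7.005, 6.596, 14.134)
t=2.400: state=(5.449, 4.689, 13.349)
t=2.600: state=(4.807, 4.947, 11.233)
t=2.800: state=(5.745, 6.416, 11.089)
t=3.000: state=(6.713, 6.806, 13.083)
t=3.200: state=(6.009, 5.403, 13.559)
t=3.400: state=(5.153, 5.019, 12.052)
t=3.600: state=(5.501, 5.915, 11.344)
t=3.800: state=(6.337, 6.608, 12.420)
t=4.000: state=(6.227, 5.883, 13.335)
t=4.200: state=(5.495, 5.243, 12.550)
t=4.245: state=(5.404, 5.256, 12.293)
largest grid value and its neighbours: y(0.300)=9.23777, y(0.305)=9.23793, y(0.310)=9.23062
parabola through these three points peaks at t≈0.303 with y≈9.23879

max y = 9.239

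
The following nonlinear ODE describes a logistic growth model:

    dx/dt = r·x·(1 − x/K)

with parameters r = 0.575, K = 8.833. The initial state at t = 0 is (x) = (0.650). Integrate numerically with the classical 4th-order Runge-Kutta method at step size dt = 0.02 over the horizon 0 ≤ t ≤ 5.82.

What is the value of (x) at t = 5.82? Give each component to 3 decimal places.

(x) = (6.120)

t=0.000: state=(0.650)
step 1 (dt=0.02): k1=(0.346), k2=(0.348), k3=(0.348), k4=(0.350); state += dt/6·(k1+2k2+2k3+k4)
t=0.020: state=(0.657)
t=0.040: state=(0.664)
t=0.060: state=(0.671)
continuing one RK4 step at a time; state shown every 10 steps (Δt=0.2):
t=0.200: state=(0.723)
t=0.400: state=(0.803)
t=0.600: state=(0.891)
t=0.800: state=(0.987)
t=1.000: state=(1.093)
t=1.200: state=(1.208)
t=1.400: state=(1.333)
t=1.600: state=(1.468)
t=1.800: state=(1.614)
t=2.000: state=(1.771)
t=2.200: state=(1.940)
t=2.400: state=(2.120)
t=2.600: state=(2.310)
t=2.800: state=(2.512)
t=3.000: state=(2.724)
t=3.200: state=(2.945)
t=3.400: state=(3.175)
t=3.600: state=(3.412)
t=3.800: state=(3.656)
t=4.000: state=(3.905)
t=4.200: state=(4.157)
t=4.400: state=(4.410)
t=4.600: state=(4.664)
t=4.800: state=(4.916)
t=5.000: state=(5.165)
t=5.200: state=(5.409)
t=5.400: state=(5.647)
t=5.600: state=(5.877)
t=5.800: state=(6.099)
t=5.820: state=(6.120)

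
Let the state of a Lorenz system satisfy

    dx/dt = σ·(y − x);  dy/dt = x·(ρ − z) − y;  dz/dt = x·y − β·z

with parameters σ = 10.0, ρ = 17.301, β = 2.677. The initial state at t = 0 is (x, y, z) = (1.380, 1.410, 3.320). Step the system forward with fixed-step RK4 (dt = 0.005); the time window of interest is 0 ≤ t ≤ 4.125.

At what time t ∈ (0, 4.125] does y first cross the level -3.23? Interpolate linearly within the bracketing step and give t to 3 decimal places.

t = 1.131

t=0.000: state=(1.380, 1.410, 3.320)
step 1 (dt=0.005): k1=(0.300, 17.884, -6.942), k2=(0.740, 17.874, -6.833), k3=(0.728, 17.889, -6.832), k4=(1.158, 17.893, -6.722); state += dt/6·(k1+2k2+2k3+k4)
t=0.005: state=(1.384, 1.499, 3.286)
t=0.010: state=(1.392, 1.589, 3.253)
t=0.015: state=(1.403, 1.679, 3.221)
continuing one RK4 step at a time; state shown every 40 steps (Δt=0.2):
t=0.200: state=(4.273, 7.309, 3.727)
t=0.400: state=(12.538, 14.477, 20.791)
t=0.600: state=(4.313, -0.605, 20.960)
t=0.800: state=(-0.117, -0.730, 12.112)
t=1.000: state=(-0.952, -1.461, 7.187)
t=1.130: state=(-1.998, -3.210, 5.445)
next step: t=1.135: state=(-2.059, -3.315, 5.406) — y has crossed -3.23
linear interpolation between t=1.130 (-3.21046) and t=1.135 (-3.31458) → t≈1.131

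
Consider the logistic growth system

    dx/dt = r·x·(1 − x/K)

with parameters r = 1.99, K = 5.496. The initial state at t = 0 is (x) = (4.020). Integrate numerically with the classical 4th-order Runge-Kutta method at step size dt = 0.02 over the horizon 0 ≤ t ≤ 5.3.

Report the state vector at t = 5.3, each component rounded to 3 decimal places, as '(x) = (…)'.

t=0.000: state=(4.020)
step 1 (dt=0.02): k1=(2.148), k2=(2.128), k3=(2.129), k4=(2.109); state += dt/6·(k1+2k2+2k3+k4)
t=0.020: state=(4.063)
t=0.040: state=(4.104)
t=0.060: state=(4.145)
continuing one RK4 step at a time; state shown every 10 steps (Δt=0.2):
t=0.200: state=(4.409)
t=0.400: state=(4.715)
t=0.600: state=(4.946)
t=0.800: state=(5.114)
t=1.000: state=(5.233)
t=1.200: state=(5.317)
t=1.400: state=(5.374)
t=1.600: state=(5.414)
t=1.800: state=(5.440)
t=2.000: state=(5.459)
t=2.200: state=(5.471)
t=2.400: state=(5.479)
t=2.600: state=(5.485)
t=2.800: state=(5.488)
t=3.000: state=(5.491)
t=3.200: state=(5.493)
t=3.400: state=(5.494)
t=3.600: state=(5.494)
t=3.800: state=(5.495)
t=4.000: state=(5.495)
t=4.200: state=(5.496)
t=4.400: state=(5.496)
t=4.600: state=(5.496)
t=4.800: state=(5.496)
t=5.000: state=(5.496)
t=5.200: state=(5.496)
t=5.300: state=(5.496)

(x) = (5.496)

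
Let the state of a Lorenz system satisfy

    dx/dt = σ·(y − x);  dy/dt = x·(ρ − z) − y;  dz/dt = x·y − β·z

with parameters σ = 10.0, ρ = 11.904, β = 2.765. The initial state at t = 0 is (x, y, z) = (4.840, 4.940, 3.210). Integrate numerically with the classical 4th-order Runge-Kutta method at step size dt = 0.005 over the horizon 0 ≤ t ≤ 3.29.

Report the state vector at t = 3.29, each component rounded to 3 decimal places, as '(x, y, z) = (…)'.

(x, y, z) = (5.981, 5.408, 12.279)

t=0.000: state=(4.840, 4.940, 3.210)
step 1 (dt=0.005): k1=(1.000, 37.139, 15.034), k2=(1.903, 36.886, 15.392), k3=(1.875, 36.902, 15.398), k4=(2.751, 36.663, 15.762); state += dt/6·(k1+2k2+2k3+k4)
t=0.005: state=(4.849, 5.124, 3.287)
t=0.010: state=(4.867, 5.307, 3.368)
t=0.015: state=(4.893, 5.487, 3.452)
continuing one RK4 step at a time; state shown every 40 steps (Δt=0.2):
t=0.200: state=(8.392, 10.236, 10.467)
t=0.400: state=(6.960, 4.173, 15.960)
t=0.600: state=(2.795, 1.843, 10.859)
t=0.800: state=(2.463, 2.885, 7.085)
t=1.000: state=(4.257, 5.635, 6.271)
t=1.200: state=(7.341, 8.528, 10.597)
t=1.400: state=(6.769, 5.188, 14.347)
t=1.600: state=(3.941, 3.138, 11.207)
t=1.800: state=(3.661, 4.079, 8.375)
t=2.000: state=(5.272, 6.353, 8.448)
t=2.200: state=(6.965, 7.207, 11.839)
t=2.400: state=(5.851, 4.827, 12.868)
t=2.600: state=(4.352, 4.039, 10.575)
t=2.800: state=(4.598, 5.089, 9.105)
t=3.000: state=(5.894, 6.531, 10.076)
t=3.200: state=(6.375, 6.118, 12.107)
t=3.290: state=(5.981, 5.408, 12.279)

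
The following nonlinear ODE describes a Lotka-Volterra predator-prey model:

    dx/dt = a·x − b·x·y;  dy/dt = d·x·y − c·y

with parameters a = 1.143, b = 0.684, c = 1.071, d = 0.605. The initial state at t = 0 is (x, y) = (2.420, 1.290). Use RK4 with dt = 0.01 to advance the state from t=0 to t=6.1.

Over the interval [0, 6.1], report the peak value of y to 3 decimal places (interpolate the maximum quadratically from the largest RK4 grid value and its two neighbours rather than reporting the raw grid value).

max y = 2.441

t=0.000: state=(2.420, 1.290)
step 1 (dt=0.01): k1=(0.631, 0.507), k2=(0.627, 0.511), k3=(0.627, 0.511), k4=(0.624, 0.514); state += dt/6·(k1+2k2+2k3+k4)
t=0.010: state=(2.426, 1.295)
t=0.020: state=(2.432, 1.300)
t=0.030: state=(2.439, 1.306)
continuing one RK4 step at a time; state shown every 20 steps (Δt=0.2):
t=0.200: state=(2.530, 1.405)
t=0.400: state=(2.599, 1.548)
t=0.600: state=(2.614, 1.714)
t=0.800: state=(2.567, 1.894)
t=1.000: state=(2.460, 2.073)
t=1.200: state=(2.302, 2.233)
t=1.400: state=(2.113, 2.355)
t=1.600: state=(1.914, 2.425)
t=1.800: state=(1.723, 2.439)
t=2.000: state=(1.555, 2.400)
t=2.200: state=(1.415, 2.318)
t=2.400: state=(1.304, 2.205)
t=2.600: state=(1.223, 2.073)
t=2.800: state=(1.169, 1.933)
t=3.000: state=(1.139, 1.794)
t=3.200: state=(1.130, 1.661)
t=3.400: state=(1.141, 1.538)
t=3.600: state=(1.171, 1.427)
t=3.800: state=(1.219, 1.331)
t=4.000: state=(1.285, 1.250)
t=4.200: state=(1.367, 1.184)
t=4.400: state=(1.466, 1.135)
t=4.600: state=(1.582, 1.101)
t=4.800: state=(1.712, 1.085)
t=5.000: state=(1.856, 1.086)
t=5.200: state=(2.008, 1.108)
t=5.400: state=(2.163, 1.151)
t=5.600: state=(2.312, 1.218)
t=5.800: state=(2.445, 1.311)
t=6.000: state=(2.548, 1.432)
t=6.100: state=(2.584, 1.503)
largest grid value and its neighbours: y(1.740)=2.44065, y(1.750)=2.44070, y(1.760)=2.44062
parabola through these three points peaks at t≈1.749 with y≈2.44070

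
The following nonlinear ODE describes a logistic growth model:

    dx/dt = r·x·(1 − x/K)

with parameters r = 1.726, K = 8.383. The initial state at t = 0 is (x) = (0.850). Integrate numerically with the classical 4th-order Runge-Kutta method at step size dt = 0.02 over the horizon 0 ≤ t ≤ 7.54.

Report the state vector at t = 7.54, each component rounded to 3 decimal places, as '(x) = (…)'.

t=0.000: state=(0.850)
step 1 (dt=0.02): k1=(1.318), k2=(1.336), k3=(1.337), k4=(1.355); state += dt/6·(k1+2k2+2k3+k4)
t=0.020: state=(0.877)
t=0.040: state=(0.904)
t=0.060: state=(0.932)
continuing one RK4 step at a time; state shown every 25 steps (Δt=0.5):
t=0.500: state=(1.769)
t=1.000: state=(3.252)
t=1.500: state=(5.033)
t=2.000: state=(6.545)
t=2.500: state=(7.495)
t=3.000: state=(7.984)
t=3.500: state=(8.210)
t=4.000: state=(8.309)
t=4.500: state=(8.352)
t=5.000: state=(8.370)
t=5.500: state=(8.377)
t=6.000: state=(8.381)
t=6.500: state=(8.382)
t=7.000: state=(8.383)
t=7.500: state=(8.383)
t=7.540: state=(8.383)

(x) = (8.383)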